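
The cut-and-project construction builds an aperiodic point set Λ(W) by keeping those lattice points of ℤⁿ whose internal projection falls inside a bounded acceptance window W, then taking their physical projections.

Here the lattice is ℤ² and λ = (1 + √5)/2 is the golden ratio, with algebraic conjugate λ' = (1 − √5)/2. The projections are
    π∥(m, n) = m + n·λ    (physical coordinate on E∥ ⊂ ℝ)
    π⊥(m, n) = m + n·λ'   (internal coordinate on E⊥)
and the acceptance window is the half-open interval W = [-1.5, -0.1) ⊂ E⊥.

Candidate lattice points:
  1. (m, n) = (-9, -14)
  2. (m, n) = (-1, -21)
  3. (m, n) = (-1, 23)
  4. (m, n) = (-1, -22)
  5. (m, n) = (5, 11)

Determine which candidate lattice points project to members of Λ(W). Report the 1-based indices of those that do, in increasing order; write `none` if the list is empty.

Numerically λ ≈ 1.6180 and λ' = −1/λ ≈ -0.6180.
#1 (-9,-14): internal coord -9 + (-14)·λ' = -0.3475; -0.3475 ∈ [-1.5, -0.1) → IN Λ
#2 (-1,-21): internal coord -1 + (-21)·λ' = +11.9787; +11.9787 ∉ [-1.5, -0.1) → out
#3 (-1,23): internal coord -1 + (23)·λ' = -15.2148; -15.2148 ∉ [-1.5, -0.1) → out
#4 (-1,-22): internal coord -1 + (-22)·λ' = +12.5967; +12.5967 ∉ [-1.5, -0.1) → out
#5 (5,11): internal coord 5 + (11)·λ' = -1.7984; -1.7984 ∉ [-1.5, -0.1) → out

1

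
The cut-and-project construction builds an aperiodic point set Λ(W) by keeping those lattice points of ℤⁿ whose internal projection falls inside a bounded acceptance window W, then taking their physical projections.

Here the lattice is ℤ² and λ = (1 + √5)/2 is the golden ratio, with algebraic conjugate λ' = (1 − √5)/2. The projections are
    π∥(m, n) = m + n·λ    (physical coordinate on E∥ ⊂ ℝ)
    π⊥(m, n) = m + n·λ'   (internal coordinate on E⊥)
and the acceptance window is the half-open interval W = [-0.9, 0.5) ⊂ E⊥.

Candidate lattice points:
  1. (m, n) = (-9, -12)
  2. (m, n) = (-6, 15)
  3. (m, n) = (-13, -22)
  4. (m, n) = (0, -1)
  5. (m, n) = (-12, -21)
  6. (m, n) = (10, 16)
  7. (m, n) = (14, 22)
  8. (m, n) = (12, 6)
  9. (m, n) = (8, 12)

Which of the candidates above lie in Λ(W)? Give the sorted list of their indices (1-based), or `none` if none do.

λ' = (1−√5)/2 ≈ -0.61803.
candidate 1: (m,n)=(-9,-12) → π∥ = -9-12·λ ≈ -28.41641, π⊥ = -9-12·λ' ≈ -1.58359 ∉ [-0.9, 0.5) ⇒ out
candidate 2: (m,n)=(-6,15) → π∥ = -6+15·λ ≈ 18.27051, π⊥ = -6+15·λ' ≈ -15.27051 ∉ [-0.9, 0.5) ⇒ out
candidate 3: (m,n)=(-13,-22) → π∥ = -13-22·λ ≈ -48.59675, π⊥ = -13-22·λ' ≈ 0.59675 ∉ [-0.9, 0.5) ⇒ out
candidate 4: (m,n)=(0,-1) → π∥ = 0-1·λ ≈ -1.61803, π⊥ = 0-1·λ' ≈ 0.61803 ∉ [-0.9, 0.5) ⇒ out
candidate 5: (m,n)=(-12,-21) → π∥ = -12-21·λ ≈ -45.97871, π⊥ = -12-21·λ' ≈ 0.97871 ∉ [-0.9, 0.5) ⇒ out
candidate 6: (m,n)=(10,16) → π∥ = 10+16·λ ≈ 35.88854, π⊥ = 10+16·λ' ≈ 0.11146 ∈ [-0.9, 0.5) ⇒ IN Λ
candidate 7: (m,n)=(14,22) → π∥ = 14+22·λ ≈ 49.59675, π⊥ = 14+22·λ' ≈ 0.40325 ∈ [-0.9, 0.5) ⇒ IN Λ
candidate 8: (m,n)=(12,6) → π∥ = 12+6·λ ≈ 21.70820, π⊥ = 12+6·λ' ≈ 8.29180 ∉ [-0.9, 0.5) ⇒ out
candidate 9: (m,n)=(8,12) → π∥ = 8+12·λ ≈ 27.41641, π⊥ = 8+12·λ' ≈ 0.58359 ∉ [-0.9, 0.5) ⇒ out

6, 7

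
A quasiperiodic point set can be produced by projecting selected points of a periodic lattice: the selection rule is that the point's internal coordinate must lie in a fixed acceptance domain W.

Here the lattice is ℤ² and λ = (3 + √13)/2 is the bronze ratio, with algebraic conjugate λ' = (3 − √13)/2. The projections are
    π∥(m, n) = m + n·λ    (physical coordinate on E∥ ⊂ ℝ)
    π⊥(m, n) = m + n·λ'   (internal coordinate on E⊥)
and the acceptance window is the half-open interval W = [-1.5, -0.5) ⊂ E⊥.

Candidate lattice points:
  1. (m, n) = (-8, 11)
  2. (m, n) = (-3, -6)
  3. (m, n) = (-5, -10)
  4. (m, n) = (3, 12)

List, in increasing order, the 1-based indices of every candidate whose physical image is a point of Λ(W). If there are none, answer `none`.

2, 4

Numerically λ ≈ 3.3028 and λ' = −1/λ ≈ -0.3028.
[1] lift (-8,11): star map gives -11.3305; window check -1.5 ≤ -11.3305 < -0.5 is false → out
[2] lift (-3,-6): star map gives -1.1833; window check -1.5 ≤ -1.1833 < -0.5 is true → IN Λ
[3] lift (-5,-10): star map gives -1.9722; window check -1.5 ≤ -1.9722 < -0.5 is false → out
[4] lift (3,12): star map gives -0.6333; window check -1.5 ≤ -0.6333 < -0.5 is true → IN Λ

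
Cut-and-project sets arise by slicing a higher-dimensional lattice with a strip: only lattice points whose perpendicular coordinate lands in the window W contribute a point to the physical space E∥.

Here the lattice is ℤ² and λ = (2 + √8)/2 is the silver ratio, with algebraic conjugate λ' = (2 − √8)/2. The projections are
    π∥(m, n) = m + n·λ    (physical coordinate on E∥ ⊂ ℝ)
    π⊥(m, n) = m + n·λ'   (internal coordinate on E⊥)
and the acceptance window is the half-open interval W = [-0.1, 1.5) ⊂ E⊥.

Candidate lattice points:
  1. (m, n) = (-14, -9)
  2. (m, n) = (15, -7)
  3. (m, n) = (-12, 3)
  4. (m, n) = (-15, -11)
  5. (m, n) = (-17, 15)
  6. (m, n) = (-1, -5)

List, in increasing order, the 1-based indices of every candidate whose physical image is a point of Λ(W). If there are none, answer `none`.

Compute λ' = (2−√8)/2 = -0.41421, so π⊥(m,n) = m -0.41421·n.
candidate 1: (m,n)=(-14,-9) → π∥ = -14-9·λ ≈ -35.72792, π⊥ = -14-9·λ' ≈ -10.27208 ∉ [-0.1, 1.5) ⇒ out
candidate 2: (m,n)=(15,-7) → π∥ = 15-7·λ ≈ -1.89949, π⊥ = 15-7·λ' ≈ 17.89949 ∉ [-0.1, 1.5) ⇒ out
candidate 3: (m,n)=(-12,3) → π∥ = -12+3·λ ≈ -4.75736, π⊥ = -12+3·λ' ≈ -13.24264 ∉ [-0.1, 1.5) ⇒ out
candidate 4: (m,n)=(-15,-11) → π∥ = -15-11·λ ≈ -41.55635, π⊥ = -15-11·λ' ≈ -10.44365 ∉ [-0.1, 1.5) ⇒ out
candidate 5: (m,n)=(-17,15) → π∥ = -17+15·λ ≈ 19.21320, π⊥ = -17+15·λ' ≈ -23.21320 ∉ [-0.1, 1.5) ⇒ out
candidate 6: (m,n)=(-1,-5) → π∥ = -1-5·λ ≈ -13.07107, π⊥ = -1-5·λ' ≈ 1.07107 ∈ [-0.1, 1.5) ⇒ IN Λ

6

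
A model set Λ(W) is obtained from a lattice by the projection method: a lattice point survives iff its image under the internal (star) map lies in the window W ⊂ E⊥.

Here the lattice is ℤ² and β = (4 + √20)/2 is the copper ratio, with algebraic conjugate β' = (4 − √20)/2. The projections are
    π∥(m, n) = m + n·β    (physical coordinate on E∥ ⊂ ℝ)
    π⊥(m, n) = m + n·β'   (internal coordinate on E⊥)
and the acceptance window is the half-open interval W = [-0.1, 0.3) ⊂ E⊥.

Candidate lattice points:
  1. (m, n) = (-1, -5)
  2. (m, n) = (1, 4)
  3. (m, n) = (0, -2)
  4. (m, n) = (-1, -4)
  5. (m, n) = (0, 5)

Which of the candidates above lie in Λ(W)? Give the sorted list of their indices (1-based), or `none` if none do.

Numerically β ≈ 4.2361 and β' = −1/β ≈ -0.2361.
[1] lift (-1,-5): star map gives 0.1803; window check -0.1 ≤ 0.1803 < 0.3 is true → IN Λ
[2] lift (1,4): star map gives 0.0557; window check -0.1 ≤ 0.0557 < 0.3 is true → IN Λ
[3] lift (0,-2): star map gives 0.4721; window check -0.1 ≤ 0.4721 < 0.3 is false → out
[4] lift (-1,-4): star map gives -0.0557; window check -0.1 ≤ -0.0557 < 0.3 is true → IN Λ
[5] lift (0,5): star map gives -1.1803; window check -0.1 ≤ -1.1803 < 0.3 is false → out

1, 2, 4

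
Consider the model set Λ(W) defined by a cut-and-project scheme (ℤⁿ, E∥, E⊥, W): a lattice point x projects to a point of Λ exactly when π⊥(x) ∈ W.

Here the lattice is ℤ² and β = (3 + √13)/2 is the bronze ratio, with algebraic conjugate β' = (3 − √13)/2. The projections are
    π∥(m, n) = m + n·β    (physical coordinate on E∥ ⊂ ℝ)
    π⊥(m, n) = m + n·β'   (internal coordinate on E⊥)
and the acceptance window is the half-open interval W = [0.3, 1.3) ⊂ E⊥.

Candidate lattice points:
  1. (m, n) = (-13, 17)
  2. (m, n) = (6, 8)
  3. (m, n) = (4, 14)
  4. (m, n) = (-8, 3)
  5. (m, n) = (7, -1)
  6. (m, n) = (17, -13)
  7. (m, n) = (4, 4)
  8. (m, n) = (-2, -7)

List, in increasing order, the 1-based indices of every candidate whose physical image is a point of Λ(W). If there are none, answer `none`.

Compute β' = (3−√13)/2 = -0.30278, so π⊥(m,n) = m -0.30278·n.
#1 (-13,17): internal coord -13 + (17)·β' = -18.14719; -18.14719 ∉ [0.3, 1.3) → out
#2 (6,8): internal coord 6 + (8)·β' = +3.57779; +3.57779 ∉ [0.3, 1.3) → out
#3 (4,14): internal coord 4 + (14)·β' = -0.23886; -0.23886 ∉ [0.3, 1.3) → out
#4 (-8,3): internal coord -8 + (3)·β' = -8.90833; -8.90833 ∉ [0.3, 1.3) → out
#5 (7,-1): internal coord 7 + (-1)·β' = +7.30278; +7.30278 ∉ [0.3, 1.3) → out
#6 (17,-13): internal coord 17 + (-13)·β' = +20.93608; +20.93608 ∉ [0.3, 1.3) → out
#7 (4,4): internal coord 4 + (4)·β' = +2.78890; +2.78890 ∉ [0.3, 1.3) → out
#8 (-2,-7): internal coord -2 + (-7)·β' = +0.11943; +0.11943 ∉ [0.3, 1.3) → out

none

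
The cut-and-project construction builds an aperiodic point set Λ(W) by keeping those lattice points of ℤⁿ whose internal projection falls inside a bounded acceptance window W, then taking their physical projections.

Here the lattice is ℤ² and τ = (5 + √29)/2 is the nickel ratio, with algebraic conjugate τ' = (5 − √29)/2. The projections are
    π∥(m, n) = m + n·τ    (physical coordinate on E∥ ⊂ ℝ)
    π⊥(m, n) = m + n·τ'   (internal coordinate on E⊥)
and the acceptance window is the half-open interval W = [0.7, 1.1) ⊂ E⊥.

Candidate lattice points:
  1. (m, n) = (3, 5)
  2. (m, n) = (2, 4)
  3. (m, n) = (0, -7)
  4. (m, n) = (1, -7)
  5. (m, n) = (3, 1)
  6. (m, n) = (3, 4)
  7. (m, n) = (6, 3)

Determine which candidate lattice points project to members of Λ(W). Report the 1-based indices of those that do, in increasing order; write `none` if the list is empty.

τ' = (5−√29)/2 ≈ -0.192582.
candidate 1: (m,n)=(3,5) → π∥ = 3+5·τ ≈ 28.962912, π⊥ = 3+5·τ' ≈ 2.037088 ∉ [0.7, 1.1) ⇒ out
candidate 2: (m,n)=(2,4) → π∥ = 2+4·τ ≈ 22.770330, π⊥ = 2+4·τ' ≈ 1.229670 ∉ [0.7, 1.1) ⇒ out
candidate 3: (m,n)=(0,-7) → π∥ = 0-7·τ ≈ -36.348077, π⊥ = 0-7·τ' ≈ 1.348077 ∉ [0.7, 1.1) ⇒ out
candidate 4: (m,n)=(1,-7) → π∥ = 1-7·τ ≈ -35.348077, π⊥ = 1-7·τ' ≈ 2.348077 ∉ [0.7, 1.1) ⇒ out
candidate 5: (m,n)=(3,1) → π∥ = 3+1·τ ≈ 8.192582, π⊥ = 3+1·τ' ≈ 2.807418 ∉ [0.7, 1.1) ⇒ out
candidate 6: (m,n)=(3,4) → π∥ = 3+4·τ ≈ 23.770330, π⊥ = 3+4·τ' ≈ 2.229670 ∉ [0.7, 1.1) ⇒ out
candidate 7: (m,n)=(6,3) → π∥ = 6+3·τ ≈ 21.577747, π⊥ = 6+3·τ' ≈ 5.422253 ∉ [0.7, 1.1) ⇒ out

none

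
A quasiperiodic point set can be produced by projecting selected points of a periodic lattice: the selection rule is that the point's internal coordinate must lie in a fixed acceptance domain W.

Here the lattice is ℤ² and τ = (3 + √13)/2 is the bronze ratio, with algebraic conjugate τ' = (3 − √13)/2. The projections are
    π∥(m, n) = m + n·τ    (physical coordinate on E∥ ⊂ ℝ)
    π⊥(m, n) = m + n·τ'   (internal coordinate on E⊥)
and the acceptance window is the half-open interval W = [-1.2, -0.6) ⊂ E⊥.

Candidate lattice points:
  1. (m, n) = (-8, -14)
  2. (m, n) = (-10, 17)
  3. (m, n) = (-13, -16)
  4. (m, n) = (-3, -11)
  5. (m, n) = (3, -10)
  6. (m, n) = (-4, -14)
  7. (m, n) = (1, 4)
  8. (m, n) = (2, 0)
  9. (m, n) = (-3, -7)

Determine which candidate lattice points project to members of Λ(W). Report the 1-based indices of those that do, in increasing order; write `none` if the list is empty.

9

τ' = (3−√13)/2 ≈ -0.3028.
#1 (-8,-14): internal coord -8 + (-14)·τ' = -3.7611; -3.7611 ∉ [-1.2, -0.6) → out
#2 (-10,17): internal coord -10 + (17)·τ' = -15.1472; -15.1472 ∉ [-1.2, -0.6) → out
#3 (-13,-16): internal coord -13 + (-16)·τ' = -8.1556; -8.1556 ∉ [-1.2, -0.6) → out
#4 (-3,-11): internal coord -3 + (-11)·τ' = +0.3305; +0.3305 ∉ [-1.2, -0.6) → out
#5 (3,-10): internal coord 3 + (-10)·τ' = +6.0278; +6.0278 ∉ [-1.2, -0.6) → out
#6 (-4,-14): internal coord -4 + (-14)·τ' = +0.2389; +0.2389 ∉ [-1.2, -0.6) → out
#7 (1,4): internal coord 1 + (4)·τ' = -0.2111; -0.2111 ∉ [-1.2, -0.6) → out
#8 (2,0): internal coord 2 + (0)·τ' = +2.0000; +2.0000 ∉ [-1.2, -0.6) → out
#9 (-3,-7): internal coord -3 + (-7)·τ' = -0.8806; -0.8806 ∈ [-1.2, -0.6) → IN Λ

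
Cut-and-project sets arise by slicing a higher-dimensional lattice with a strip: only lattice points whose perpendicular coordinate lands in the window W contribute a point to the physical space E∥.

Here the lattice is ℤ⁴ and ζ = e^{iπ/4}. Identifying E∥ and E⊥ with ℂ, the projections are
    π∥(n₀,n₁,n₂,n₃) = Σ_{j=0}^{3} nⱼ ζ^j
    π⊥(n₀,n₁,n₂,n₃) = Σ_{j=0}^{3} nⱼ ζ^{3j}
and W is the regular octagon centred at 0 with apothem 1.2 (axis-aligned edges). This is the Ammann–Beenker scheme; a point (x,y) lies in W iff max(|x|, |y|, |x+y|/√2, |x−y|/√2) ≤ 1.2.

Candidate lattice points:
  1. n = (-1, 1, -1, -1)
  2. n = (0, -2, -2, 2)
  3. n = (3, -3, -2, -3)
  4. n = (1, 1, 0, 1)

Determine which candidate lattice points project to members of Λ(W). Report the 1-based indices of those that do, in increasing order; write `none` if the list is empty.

none

Internal map: ζ^{3j} for j=0..3 gives (1,0), (−√2/2,√2/2), (0,−1), (√2/2,√2/2).
candidate 1: n = (-1, 1, -1, -1) → π⊥ ≈ (-2.41421, +1.00000); max(|x|,|y|,|x±y|/√2) = 2.41421 > 1.2 ⇒ ∉ W
candidate 2: n = (0, -2, -2, 2) → π⊥ ≈ (+2.82843, +2.00000); max(|x|,|y|,|x±y|/√2) = 3.41421 > 1.2 ⇒ ∉ W
candidate 3: n = (3, -3, -2, -3) → π⊥ ≈ (+3.00000, -2.24264); max(|x|,|y|,|x±y|/√2) = 3.70711 > 1.2 ⇒ ∉ W
candidate 4: n = (1, 1, 0, 1) → π⊥ ≈ (+1.00000, +1.41421); max(|x|,|y|,|x±y|/√2) = 1.70711 > 1.2 ⇒ ∉ W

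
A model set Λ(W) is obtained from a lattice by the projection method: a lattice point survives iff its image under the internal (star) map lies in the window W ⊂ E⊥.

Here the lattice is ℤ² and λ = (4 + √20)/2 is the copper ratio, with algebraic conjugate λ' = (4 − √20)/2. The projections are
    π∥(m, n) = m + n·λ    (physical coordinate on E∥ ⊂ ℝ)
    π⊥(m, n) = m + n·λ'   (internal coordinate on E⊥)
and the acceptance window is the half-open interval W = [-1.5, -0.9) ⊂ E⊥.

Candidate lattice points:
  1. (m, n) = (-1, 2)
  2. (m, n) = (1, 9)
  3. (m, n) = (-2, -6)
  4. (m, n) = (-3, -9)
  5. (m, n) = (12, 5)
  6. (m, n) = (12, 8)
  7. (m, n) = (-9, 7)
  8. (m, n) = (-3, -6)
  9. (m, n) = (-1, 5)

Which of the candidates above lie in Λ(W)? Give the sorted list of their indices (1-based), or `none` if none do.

Numerically λ ≈ 4.23607 and λ' = −1/λ ≈ -0.23607.
#1 (-1,2): internal coord -1 + (2)·λ' = -1.47214; -1.47214 ∈ [-1.5, -0.9) → IN Λ
#2 (1,9): internal coord 1 + (9)·λ' = -1.12461; -1.12461 ∈ [-1.5, -0.9) → IN Λ
#3 (-2,-6): internal coord -2 + (-6)·λ' = -0.58359; -0.58359 ∉ [-1.5, -0.9) → out
#4 (-3,-9): internal coord -3 + (-9)·λ' = -0.87539; -0.87539 ∉ [-1.5, -0.9) → out
#5 (12,5): internal coord 12 + (5)·λ' = +10.81966; +10.81966 ∉ [-1.5, -0.9) → out
#6 (12,8): internal coord 12 + (8)·λ' = +10.11146; +10.11146 ∉ [-1.5, -0.9) → out
#7 (-9,7): internal coord -9 + (7)·λ' = -10.65248; -10.65248 ∉ [-1.5, -0.9) → out
#8 (-3,-6): internal coord -3 + (-6)·λ' = -1.58359; -1.58359 ∉ [-1.5, -0.9) → out
#9 (-1,5): internal coord -1 + (5)·λ' = -2.18034; -2.18034 ∉ [-1.5, -0.9) → out

1, 2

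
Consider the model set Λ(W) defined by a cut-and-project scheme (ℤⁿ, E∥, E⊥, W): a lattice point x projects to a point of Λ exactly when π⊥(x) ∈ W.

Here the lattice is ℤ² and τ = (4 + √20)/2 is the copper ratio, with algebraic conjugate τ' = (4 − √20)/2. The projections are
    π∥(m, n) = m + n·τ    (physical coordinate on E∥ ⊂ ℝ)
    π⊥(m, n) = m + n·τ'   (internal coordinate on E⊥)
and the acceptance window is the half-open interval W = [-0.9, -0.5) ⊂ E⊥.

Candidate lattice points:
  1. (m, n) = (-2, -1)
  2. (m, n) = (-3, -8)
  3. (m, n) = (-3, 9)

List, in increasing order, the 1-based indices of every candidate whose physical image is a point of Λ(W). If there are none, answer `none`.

Numerically τ ≈ 4.2361 and τ' = −1/τ ≈ -0.2361.
#1 (-2,-1): internal coord -2 + (-1)·τ' = -1.7639; -1.7639 ∉ [-0.9, -0.5) → out
#2 (-3,-8): internal coord -3 + (-8)·τ' = -1.1115; -1.1115 ∉ [-0.9, -0.5) → out
#3 (-3,9): internal coord -3 + (9)·τ' = -5.1246; -5.1246 ∉ [-0.9, -0.5) → out

none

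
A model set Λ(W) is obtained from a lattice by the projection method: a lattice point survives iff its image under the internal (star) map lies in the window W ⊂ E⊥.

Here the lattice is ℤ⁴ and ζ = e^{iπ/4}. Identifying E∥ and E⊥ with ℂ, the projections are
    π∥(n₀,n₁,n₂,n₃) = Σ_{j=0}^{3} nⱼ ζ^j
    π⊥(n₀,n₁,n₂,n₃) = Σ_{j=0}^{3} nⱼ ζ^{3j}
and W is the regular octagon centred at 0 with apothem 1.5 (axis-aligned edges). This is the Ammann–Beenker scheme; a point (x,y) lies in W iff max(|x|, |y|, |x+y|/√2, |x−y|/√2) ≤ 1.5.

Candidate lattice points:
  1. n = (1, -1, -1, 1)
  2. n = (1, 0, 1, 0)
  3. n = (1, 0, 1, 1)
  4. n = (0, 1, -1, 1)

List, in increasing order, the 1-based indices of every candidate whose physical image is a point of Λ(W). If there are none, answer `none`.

2

π⊥(n) = n₀ + n₁ζ³ + n₂ζ⁶ + n₃ζ⁹ where ζ = e^{iπ/4}.
candidate 1: n = (1, -1, -1, 1) → π⊥ ≈ (+2.41421, +1.00000); max(|x|,|y|,|x±y|/√2) = 2.41421 > 1.5 ⇒ ∉ W
candidate 2: n = (1, 0, 1, 0) → π⊥ ≈ (+1.00000, -1.00000); max(|x|,|y|,|x±y|/√2) = 1.41421 ≤ 1.5 ⇒ ∈ W
candidate 3: n = (1, 0, 1, 1) → π⊥ ≈ (+1.70711, -0.29289); max(|x|,|y|,|x±y|/√2) = 1.70711 > 1.5 ⇒ ∉ W
candidate 4: n = (0, 1, -1, 1) → π⊥ ≈ (+0.00000, +2.41421); max(|x|,|y|,|x±y|/√2) = 2.41421 > 1.5 ⇒ ∉ W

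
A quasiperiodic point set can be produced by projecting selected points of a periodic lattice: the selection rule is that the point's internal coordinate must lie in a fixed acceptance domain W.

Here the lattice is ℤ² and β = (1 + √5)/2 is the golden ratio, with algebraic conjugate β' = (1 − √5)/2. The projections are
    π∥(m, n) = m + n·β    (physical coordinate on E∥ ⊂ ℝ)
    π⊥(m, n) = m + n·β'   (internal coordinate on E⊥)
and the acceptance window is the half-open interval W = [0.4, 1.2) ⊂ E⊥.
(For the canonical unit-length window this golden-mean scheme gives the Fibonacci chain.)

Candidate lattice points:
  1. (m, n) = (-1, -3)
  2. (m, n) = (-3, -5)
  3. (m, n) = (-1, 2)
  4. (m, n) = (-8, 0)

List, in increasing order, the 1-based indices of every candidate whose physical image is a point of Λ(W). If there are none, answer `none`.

Compute β' = (1−√5)/2 = -0.6180, so π⊥(m,n) = m -0.6180·n.
[1] lift (-1,-3): star map gives 0.8541; window check 0.4 ≤ 0.8541 < 1.2 is true → IN Λ
[2] lift (-3,-5): star map gives 0.0902; window check 0.4 ≤ 0.0902 < 1.2 is false → out
[3] lift (-1,2): star map gives -2.2361; window check 0.4 ≤ -2.2361 < 1.2 is false → out
[4] lift (-8,0): star map gives -8.0000; window check 0.4 ≤ -8.0000 < 1.2 is false → out

1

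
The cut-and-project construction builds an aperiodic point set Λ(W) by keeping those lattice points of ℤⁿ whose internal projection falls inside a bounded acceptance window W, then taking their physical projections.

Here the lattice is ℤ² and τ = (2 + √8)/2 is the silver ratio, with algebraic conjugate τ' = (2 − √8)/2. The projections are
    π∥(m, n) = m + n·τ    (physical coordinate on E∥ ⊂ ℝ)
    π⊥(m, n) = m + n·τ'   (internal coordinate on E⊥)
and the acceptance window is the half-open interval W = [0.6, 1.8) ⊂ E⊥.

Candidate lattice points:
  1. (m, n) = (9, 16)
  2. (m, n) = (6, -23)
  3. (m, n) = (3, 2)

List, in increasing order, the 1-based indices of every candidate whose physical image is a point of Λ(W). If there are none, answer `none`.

none

Numerically τ ≈ 2.41421 and τ' = −1/τ ≈ -0.41421.
#1 (9,16): internal coord 9 + (16)·τ' = +2.37258; +2.37258 ∉ [0.6, 1.8) → out
#2 (6,-23): internal coord 6 + (-23)·τ' = +15.52691; +15.52691 ∉ [0.6, 1.8) → out
#3 (3,2): internal coord 3 + (2)·τ' = +2.17157; +2.17157 ∉ [0.6, 1.8) → out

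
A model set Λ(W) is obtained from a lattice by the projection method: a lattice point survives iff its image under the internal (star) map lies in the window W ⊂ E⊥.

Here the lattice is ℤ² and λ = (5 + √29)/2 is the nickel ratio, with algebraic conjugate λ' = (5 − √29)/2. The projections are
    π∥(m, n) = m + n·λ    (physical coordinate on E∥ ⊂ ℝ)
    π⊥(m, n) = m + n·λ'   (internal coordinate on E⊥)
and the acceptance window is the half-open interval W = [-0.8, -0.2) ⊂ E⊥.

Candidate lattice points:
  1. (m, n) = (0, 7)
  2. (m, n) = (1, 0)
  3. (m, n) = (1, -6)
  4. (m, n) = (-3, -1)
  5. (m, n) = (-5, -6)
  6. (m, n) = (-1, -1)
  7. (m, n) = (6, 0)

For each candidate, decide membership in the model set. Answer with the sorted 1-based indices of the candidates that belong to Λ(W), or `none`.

λ' = (5−√29)/2 ≈ -0.192582.
candidate 1: (m,n)=(0,7) → π∥ = 0+7·λ ≈ 36.348077, π⊥ = 0+7·λ' ≈ -1.348077 ∉ [-0.8, -0.2) ⇒ out
candidate 2: (m,n)=(1,0) → π∥ = 1+0·λ ≈ 1.000000, π⊥ = 1+0·λ' ≈ 1.000000 ∉ [-0.8, -0.2) ⇒ out
candidate 3: (m,n)=(1,-6) → π∥ = 1-6·λ ≈ -30.155494, π⊥ = 1-6·λ' ≈ 2.155494 ∉ [-0.8, -0.2) ⇒ out
candidate 4: (m,n)=(-3,-1) → π∥ = -3-1·λ ≈ -8.192582, π⊥ = -3-1·λ' ≈ -2.807418 ∉ [-0.8, -0.2) ⇒ out
candidate 5: (m,n)=(-5,-6) → π∥ = -5-6·λ ≈ -36.155494, π⊥ = -5-6·λ' ≈ -3.844506 ∉ [-0.8, -0.2) ⇒ out
candidate 6: (m,n)=(-1,-1) → π∥ = -1-1·λ ≈ -6.192582, π⊥ = -1-1·λ' ≈ -0.807418 ∉ [-0.8, -0.2) ⇒ out
candidate 7: (m,n)=(6,0) → π∥ = 6+0·λ ≈ 6.000000, π⊥ = 6+0·λ' ≈ 6.000000 ∉ [-0.8, -0.2) ⇒ out

none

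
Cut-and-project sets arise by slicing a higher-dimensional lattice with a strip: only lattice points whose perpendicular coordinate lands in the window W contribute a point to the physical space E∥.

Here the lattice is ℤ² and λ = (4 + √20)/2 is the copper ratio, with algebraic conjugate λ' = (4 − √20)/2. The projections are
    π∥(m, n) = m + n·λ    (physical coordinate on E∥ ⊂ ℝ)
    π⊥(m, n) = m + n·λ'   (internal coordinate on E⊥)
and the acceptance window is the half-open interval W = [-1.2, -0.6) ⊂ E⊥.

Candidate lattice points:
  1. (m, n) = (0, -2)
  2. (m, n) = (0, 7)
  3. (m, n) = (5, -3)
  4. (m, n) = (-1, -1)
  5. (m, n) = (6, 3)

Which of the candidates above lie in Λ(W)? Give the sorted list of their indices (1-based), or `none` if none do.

4

Numerically λ ≈ 4.2361 and λ' = −1/λ ≈ -0.2361.
candidate 1: (m,n)=(0,-2) → π∥ = 0-2·λ ≈ -8.4721, π⊥ = 0-2·λ' ≈ 0.4721 ∉ [-1.2, -0.6) ⇒ out
candidate 2: (m,n)=(0,7) → π∥ = 0+7·λ ≈ 29.6525, π⊥ = 0+7·λ' ≈ -1.6525 ∉ [-1.2, -0.6) ⇒ out
candidate 3: (m,n)=(5,-3) → π∥ = 5-3·λ ≈ -7.7082, π⊥ = 5-3·λ' ≈ 5.7082 ∉ [-1.2, -0.6) ⇒ out
candidate 4: (m,n)=(-1,-1) → π∥ = -1-1·λ ≈ -5.2361, π⊥ = -1-1·λ' ≈ -0.7639 ∈ [-1.2, -0.6) ⇒ IN Λ
candidate 5: (m,n)=(6,3) → π∥ = 6+3·λ ≈ 18.7082, π⊥ = 6+3·λ' ≈ 5.2918 ∉ [-1.2, -0.6) ⇒ out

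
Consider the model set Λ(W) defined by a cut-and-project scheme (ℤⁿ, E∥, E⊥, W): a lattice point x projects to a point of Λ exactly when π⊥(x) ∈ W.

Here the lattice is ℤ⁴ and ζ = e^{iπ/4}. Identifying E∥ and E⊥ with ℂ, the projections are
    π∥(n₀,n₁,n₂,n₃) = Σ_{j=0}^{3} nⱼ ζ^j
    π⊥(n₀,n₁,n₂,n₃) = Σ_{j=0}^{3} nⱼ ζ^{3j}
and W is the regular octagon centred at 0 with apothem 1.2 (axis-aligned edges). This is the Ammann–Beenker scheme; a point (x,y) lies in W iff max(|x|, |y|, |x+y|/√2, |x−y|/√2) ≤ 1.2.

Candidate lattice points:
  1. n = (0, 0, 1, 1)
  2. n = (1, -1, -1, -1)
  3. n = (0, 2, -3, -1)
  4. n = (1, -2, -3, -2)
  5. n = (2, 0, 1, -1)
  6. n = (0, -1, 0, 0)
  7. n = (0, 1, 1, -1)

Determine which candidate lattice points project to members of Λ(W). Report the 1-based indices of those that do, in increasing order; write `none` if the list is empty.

1, 2, 4, 6

Internal map: ζ^{3j} for j=0..3 gives (1,0), (−√2/2,√2/2), (0,−1), (√2/2,√2/2).
candidate 1: n = (0, 0, 1, 1) → π⊥ ≈ (+0.7071, -0.2929); max(|x|,|y|,|x±y|/√2) = 0.7071 ≤ 1.2 ⇒ ∈ W
candidate 2: n = (1, -1, -1, -1) → π⊥ ≈ (+1.0000, -0.4142); max(|x|,|y|,|x±y|/√2) = 1.0000 ≤ 1.2 ⇒ ∈ W
candidate 3: n = (0, 2, -3, -1) → π⊥ ≈ (-2.1213, +3.7071); max(|x|,|y|,|x±y|/√2) = 4.1213 > 1.2 ⇒ ∉ W
candidate 4: n = (1, -2, -3, -2) → π⊥ ≈ (+1.0000, +0.1716); max(|x|,|y|,|x±y|/√2) = 1.0000 ≤ 1.2 ⇒ ∈ W
candidate 5: n = (2, 0, 1, -1) → π⊥ ≈ (+1.2929, -1.7071); max(|x|,|y|,|x±y|/√2) = 2.1213 > 1.2 ⇒ ∉ W
candidate 6: n = (0, -1, 0, 0) → π⊥ ≈ (+0.7071, -0.7071); max(|x|,|y|,|x±y|/√2) = 1.0000 ≤ 1.2 ⇒ ∈ W
candidate 7: n = (0, 1, 1, -1) → π⊥ ≈ (-1.4142, -1.0000); max(|x|,|y|,|x±y|/√2) = 1.7071 > 1.2 ⇒ ∉ W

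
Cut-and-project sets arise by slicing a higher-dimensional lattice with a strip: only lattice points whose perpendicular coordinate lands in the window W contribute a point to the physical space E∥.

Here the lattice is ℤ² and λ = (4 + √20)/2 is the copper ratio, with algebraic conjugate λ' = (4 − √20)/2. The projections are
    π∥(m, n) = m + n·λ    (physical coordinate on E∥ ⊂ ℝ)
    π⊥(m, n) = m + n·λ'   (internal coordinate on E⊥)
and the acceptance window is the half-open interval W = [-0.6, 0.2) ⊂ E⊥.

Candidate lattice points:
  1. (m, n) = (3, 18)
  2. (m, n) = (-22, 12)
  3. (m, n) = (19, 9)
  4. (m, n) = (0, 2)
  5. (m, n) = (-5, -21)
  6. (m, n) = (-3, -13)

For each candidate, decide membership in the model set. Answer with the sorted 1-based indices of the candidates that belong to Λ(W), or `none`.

λ' = (4−√20)/2 ≈ -0.23607.
[1] lift (3,18): star map gives -1.24922; window check -0.6 ≤ -1.24922 < 0.2 is false → out
[2] lift (-22,12): star map gives -24.83282; window check -0.6 ≤ -24.83282 < 0.2 is false → out
[3] lift (19,9): star map gives 16.87539; window check -0.6 ≤ 16.87539 < 0.2 is false → out
[4] lift (0,2): star map gives -0.47214; window check -0.6 ≤ -0.47214 < 0.2 is true → IN Λ
[5] lift (-5,-21): star map gives -0.04257; window check -0.6 ≤ -0.04257 < 0.2 is true → IN Λ
[6] lift (-3,-13): star map gives 0.06888; window check -0.6 ≤ 0.06888 < 0.2 is true → IN Λ

4, 5, 6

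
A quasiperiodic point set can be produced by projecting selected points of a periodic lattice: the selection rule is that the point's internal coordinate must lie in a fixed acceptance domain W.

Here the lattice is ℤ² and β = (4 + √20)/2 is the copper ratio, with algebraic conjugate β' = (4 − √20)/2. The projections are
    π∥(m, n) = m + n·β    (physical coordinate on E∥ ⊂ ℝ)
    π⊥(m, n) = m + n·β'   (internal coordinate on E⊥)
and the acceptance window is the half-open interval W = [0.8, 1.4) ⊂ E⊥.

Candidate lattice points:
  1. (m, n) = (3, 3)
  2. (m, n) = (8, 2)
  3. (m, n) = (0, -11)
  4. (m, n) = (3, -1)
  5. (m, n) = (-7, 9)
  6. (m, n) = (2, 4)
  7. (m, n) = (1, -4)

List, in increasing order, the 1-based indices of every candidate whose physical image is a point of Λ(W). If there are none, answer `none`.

β' = (4−√20)/2 ≈ -0.236068.
#1 (3,3): internal coord 3 + (3)·β' = +2.291796; +2.291796 ∉ [0.8, 1.4) → out
#2 (8,2): internal coord 8 + (2)·β' = +7.527864; +7.527864 ∉ [0.8, 1.4) → out
#3 (0,-11): internal coord 0 + (-11)·β' = +2.596748; +2.596748 ∉ [0.8, 1.4) → out
#4 (3,-1): internal coord 3 + (-1)·β' = +3.236068; +3.236068 ∉ [0.8, 1.4) → out
#5 (-7,9): internal coord -7 + (9)·β' = -9.124612; -9.124612 ∉ [0.8, 1.4) → out
#6 (2,4): internal coord 2 + (4)·β' = +1.055728; +1.055728 ∈ [0.8, 1.4) → IN Λ
#7 (1,-4): internal coord 1 + (-4)·β' = +1.944272; +1.944272 ∉ [0.8, 1.4) → out

6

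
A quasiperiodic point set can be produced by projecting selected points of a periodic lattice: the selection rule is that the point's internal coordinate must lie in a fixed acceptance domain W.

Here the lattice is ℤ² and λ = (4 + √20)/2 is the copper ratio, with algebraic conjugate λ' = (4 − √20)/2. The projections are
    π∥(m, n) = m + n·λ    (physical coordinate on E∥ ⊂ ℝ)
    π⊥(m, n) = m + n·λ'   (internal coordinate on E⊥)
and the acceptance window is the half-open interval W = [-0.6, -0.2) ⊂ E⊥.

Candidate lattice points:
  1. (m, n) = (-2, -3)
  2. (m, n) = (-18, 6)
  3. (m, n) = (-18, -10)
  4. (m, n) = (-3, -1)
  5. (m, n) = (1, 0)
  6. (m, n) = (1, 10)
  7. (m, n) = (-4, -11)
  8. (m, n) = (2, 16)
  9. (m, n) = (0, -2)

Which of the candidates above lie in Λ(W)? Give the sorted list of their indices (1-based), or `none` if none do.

none

λ' = (4−√20)/2 ≈ -0.2361.
#1 (-2,-3): internal coord -2 + (-3)·λ' = -1.2918; -1.2918 ∉ [-0.6, -0.2) → out
#2 (-18,6): internal coord -18 + (6)·λ' = -19.4164; -19.4164 ∉ [-0.6, -0.2) → out
#3 (-18,-10): internal coord -18 + (-10)·λ' = -15.6393; -15.6393 ∉ [-0.6, -0.2) → out
#4 (-3,-1): internal coord -3 + (-1)·λ' = -2.7639; -2.7639 ∉ [-0.6, -0.2) → out
#5 (1,0): internal coord 1 + (0)·λ' = +1.0000; +1.0000 ∉ [-0.6, -0.2) → out
#6 (1,10): internal coord 1 + (10)·λ' = -1.3607; -1.3607 ∉ [-0.6, -0.2) → out
#7 (-4,-11): internal coord -4 + (-11)·λ' = -1.4033; -1.4033 ∉ [-0.6, -0.2) → out
#8 (2,16): internal coord 2 + (16)·λ' = -1.7771; -1.7771 ∉ [-0.6, -0.2) → out
#9 (0,-2): internal coord 0 + (-2)·λ' = +0.4721; +0.4721 ∉ [-0.6, -0.2) → out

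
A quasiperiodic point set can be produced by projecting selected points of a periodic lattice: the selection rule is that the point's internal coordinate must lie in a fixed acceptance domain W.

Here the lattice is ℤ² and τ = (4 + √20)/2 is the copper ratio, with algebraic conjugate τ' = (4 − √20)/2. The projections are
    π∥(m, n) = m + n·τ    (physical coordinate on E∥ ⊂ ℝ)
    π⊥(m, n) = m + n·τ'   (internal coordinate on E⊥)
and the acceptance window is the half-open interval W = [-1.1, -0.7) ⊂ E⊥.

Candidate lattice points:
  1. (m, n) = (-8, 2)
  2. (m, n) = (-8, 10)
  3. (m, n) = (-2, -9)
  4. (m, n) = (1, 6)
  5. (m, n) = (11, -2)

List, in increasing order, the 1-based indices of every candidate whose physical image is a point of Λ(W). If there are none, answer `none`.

none

Numerically τ ≈ 4.2361 and τ' = −1/τ ≈ -0.2361.
#1 (-8,2): internal coord -8 + (2)·τ' = -8.4721; -8.4721 ∉ [-1.1, -0.7) → out
#2 (-8,10): internal coord -8 + (10)·τ' = -10.3607; -10.3607 ∉ [-1.1, -0.7) → out
#3 (-2,-9): internal coord -2 + (-9)·τ' = +0.1246; +0.1246 ∉ [-1.1, -0.7) → out
#4 (1,6): internal coord 1 + (6)·τ' = -0.4164; -0.4164 ∉ [-1.1, -0.7) → out
#5 (11,-2): internal coord 11 + (-2)·τ' = +11.4721; +11.4721 ∉ [-1.1, -0.7) → out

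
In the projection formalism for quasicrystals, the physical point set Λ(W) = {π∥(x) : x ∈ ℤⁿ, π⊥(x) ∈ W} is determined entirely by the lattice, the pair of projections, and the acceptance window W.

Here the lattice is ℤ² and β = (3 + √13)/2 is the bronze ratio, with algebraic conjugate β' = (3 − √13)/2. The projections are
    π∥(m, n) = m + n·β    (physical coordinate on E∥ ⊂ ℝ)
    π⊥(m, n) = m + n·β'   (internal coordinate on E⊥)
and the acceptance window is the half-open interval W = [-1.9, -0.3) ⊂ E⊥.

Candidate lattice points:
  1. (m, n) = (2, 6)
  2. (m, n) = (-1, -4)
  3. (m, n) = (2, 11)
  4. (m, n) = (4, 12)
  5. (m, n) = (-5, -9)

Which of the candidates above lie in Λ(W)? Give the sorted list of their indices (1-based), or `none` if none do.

Numerically β ≈ 3.302776 and β' = −1/β ≈ -0.302776.
#1 (2,6): internal coord 2 + (6)·β' = +0.183346; +0.183346 ∉ [-1.9, -0.3) → out
#2 (-1,-4): internal coord -1 + (-4)·β' = +0.211103; +0.211103 ∉ [-1.9, -0.3) → out
#3 (2,11): internal coord 2 + (11)·β' = -1.330532; -1.330532 ∈ [-1.9, -0.3) → IN Λ
#4 (4,12): internal coord 4 + (12)·β' = +0.366692; +0.366692 ∉ [-1.9, -0.3) → out
#5 (-5,-9): internal coord -5 + (-9)·β' = -2.275019; -2.275019 ∉ [-1.9, -0.3) → out

3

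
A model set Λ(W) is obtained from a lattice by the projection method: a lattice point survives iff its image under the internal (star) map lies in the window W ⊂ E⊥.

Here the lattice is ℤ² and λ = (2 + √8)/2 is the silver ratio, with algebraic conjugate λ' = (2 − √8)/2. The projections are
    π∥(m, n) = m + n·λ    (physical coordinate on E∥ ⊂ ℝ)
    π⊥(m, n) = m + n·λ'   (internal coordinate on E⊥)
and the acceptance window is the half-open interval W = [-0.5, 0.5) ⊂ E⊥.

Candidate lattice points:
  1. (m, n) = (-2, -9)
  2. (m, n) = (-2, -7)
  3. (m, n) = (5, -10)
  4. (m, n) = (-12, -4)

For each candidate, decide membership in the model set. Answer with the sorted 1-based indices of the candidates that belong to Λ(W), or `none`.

none

Numerically λ ≈ 2.4142 and λ' = −1/λ ≈ -0.4142.
#1 (-2,-9): internal coord -2 + (-9)·λ' = +1.7279; +1.7279 ∉ [-0.5, 0.5) → out
#2 (-2,-7): internal coord -2 + (-7)·λ' = +0.8995; +0.8995 ∉ [-0.5, 0.5) → out
#3 (5,-10): internal coord 5 + (-10)·λ' = +9.1421; +9.1421 ∉ [-0.5, 0.5) → out
#4 (-12,-4): internal coord -12 + (-4)·λ' = -10.3431; -10.3431 ∉ [-0.5, 0.5) → out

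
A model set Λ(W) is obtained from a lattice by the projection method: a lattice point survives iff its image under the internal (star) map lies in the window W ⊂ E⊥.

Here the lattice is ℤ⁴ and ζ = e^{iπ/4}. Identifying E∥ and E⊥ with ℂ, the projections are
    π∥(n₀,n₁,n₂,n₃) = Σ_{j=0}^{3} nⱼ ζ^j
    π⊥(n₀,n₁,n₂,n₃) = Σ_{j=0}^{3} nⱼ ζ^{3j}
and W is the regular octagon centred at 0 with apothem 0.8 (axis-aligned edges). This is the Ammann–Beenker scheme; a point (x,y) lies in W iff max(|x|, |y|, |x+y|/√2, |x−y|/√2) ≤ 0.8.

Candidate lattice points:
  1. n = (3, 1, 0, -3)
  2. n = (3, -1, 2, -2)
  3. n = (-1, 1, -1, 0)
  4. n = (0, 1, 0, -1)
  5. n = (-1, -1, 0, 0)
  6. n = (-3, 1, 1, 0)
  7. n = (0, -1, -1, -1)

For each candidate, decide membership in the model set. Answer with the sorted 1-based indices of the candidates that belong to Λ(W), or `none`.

5, 7

With ζ = e^{iπ/4} the internal vectors are ζ^0,ζ^3,ζ^6,ζ^9.
#1 (3, 1, 0, -3): internal (0.17157, -1.41421); octagon support 1.41421 vs apothem 0.8 → ∉ W
#2 (3, -1, 2, -2): internal (2.29289, -4.12132); octagon support 4.53553 vs apothem 0.8 → ∉ W
#3 (-1, 1, -1, 0): internal (-1.70711, 1.70711); octagon support 2.41421 vs apothem 0.8 → ∉ W
#4 (0, 1, 0, -1): internal (-1.41421, 0.00000); octagon support 1.41421 vs apothem 0.8 → ∉ W
#5 (-1, -1, 0, 0): internal (-0.29289, -0.70711); octagon support 0.70711 vs apothem 0.8 → ∈ W
#6 (-3, 1, 1, 0): internal (-3.70711, -0.29289); octagon support 3.70711 vs apothem 0.8 → ∉ W
#7 (0, -1, -1, -1): internal (0.00000, -0.41421); octagon support 0.41421 vs apothem 0.8 → ∈ W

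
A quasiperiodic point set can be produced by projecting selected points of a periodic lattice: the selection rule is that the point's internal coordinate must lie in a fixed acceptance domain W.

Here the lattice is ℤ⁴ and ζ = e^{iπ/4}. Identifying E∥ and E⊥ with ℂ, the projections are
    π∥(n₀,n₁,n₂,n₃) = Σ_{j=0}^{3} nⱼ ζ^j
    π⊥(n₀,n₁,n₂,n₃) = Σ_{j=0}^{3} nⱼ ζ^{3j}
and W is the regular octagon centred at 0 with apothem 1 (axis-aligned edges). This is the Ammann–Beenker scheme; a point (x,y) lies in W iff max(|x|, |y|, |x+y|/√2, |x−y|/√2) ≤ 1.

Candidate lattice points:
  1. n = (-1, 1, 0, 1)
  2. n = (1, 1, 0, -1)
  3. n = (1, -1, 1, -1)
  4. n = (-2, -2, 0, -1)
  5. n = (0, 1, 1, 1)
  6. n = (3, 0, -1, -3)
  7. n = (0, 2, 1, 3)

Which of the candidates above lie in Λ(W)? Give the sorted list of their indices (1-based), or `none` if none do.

2, 5

With ζ = e^{iπ/4} the internal vectors are ζ^0,ζ^3,ζ^6,ζ^9.
candidate 1: n = (-1, 1, 0, 1) → π⊥ ≈ (-1.00000, +1.41421); max(|x|,|y|,|x±y|/√2) = 1.70711 > 1 ⇒ ∉ W
candidate 2: n = (1, 1, 0, -1) → π⊥ ≈ (-0.41421, +0.00000); max(|x|,|y|,|x±y|/√2) = 0.41421 ≤ 1 ⇒ ∈ W
candidate 3: n = (1, -1, 1, -1) → π⊥ ≈ (+1.00000, -2.41421); max(|x|,|y|,|x±y|/√2) = 2.41421 > 1 ⇒ ∉ W
candidate 4: n = (-2, -2, 0, -1) → π⊥ ≈ (-1.29289, -2.12132); max(|x|,|y|,|x±y|/√2) = 2.41421 > 1 ⇒ ∉ W
candidate 5: n = (0, 1, 1, 1) → π⊥ ≈ (+0.00000, +0.41421); max(|x|,|y|,|x±y|/√2) = 0.41421 ≤ 1 ⇒ ∈ W
candidate 6: n = (3, 0, -1, -3) → π⊥ ≈ (+0.87868, -1.12132); max(|x|,|y|,|x±y|/√2) = 1.41421 > 1 ⇒ ∉ W
candidate 7: n = (0, 2, 1, 3) → π⊥ ≈ (+0.70711, +2.53553); max(|x|,|y|,|x±y|/√2) = 2.53553 > 1 ⇒ ∉ W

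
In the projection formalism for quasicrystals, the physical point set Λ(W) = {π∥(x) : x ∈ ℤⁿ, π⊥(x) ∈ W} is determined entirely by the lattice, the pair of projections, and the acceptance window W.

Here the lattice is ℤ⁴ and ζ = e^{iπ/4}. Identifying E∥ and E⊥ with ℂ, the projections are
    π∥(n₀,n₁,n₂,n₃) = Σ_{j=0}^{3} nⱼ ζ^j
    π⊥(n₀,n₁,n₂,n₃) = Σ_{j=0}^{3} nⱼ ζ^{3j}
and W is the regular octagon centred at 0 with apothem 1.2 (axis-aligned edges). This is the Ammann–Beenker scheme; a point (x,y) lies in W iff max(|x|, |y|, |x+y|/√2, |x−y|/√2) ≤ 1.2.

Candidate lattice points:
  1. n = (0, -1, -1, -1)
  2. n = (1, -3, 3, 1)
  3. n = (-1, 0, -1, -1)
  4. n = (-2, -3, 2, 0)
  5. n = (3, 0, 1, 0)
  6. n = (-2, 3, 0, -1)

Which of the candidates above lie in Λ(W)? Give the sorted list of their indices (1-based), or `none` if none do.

1

π⊥(n) = n₀ + n₁ζ³ + n₂ζ⁶ + n₃ζ⁹ where ζ = e^{iπ/4}.
#1 (0, -1, -1, -1): internal (0.00000, -0.41421); octagon support 0.41421 vs apothem 1.2 → ∈ W
#2 (1, -3, 3, 1): internal (3.82843, -4.41421); octagon support 5.82843 vs apothem 1.2 → ∉ W
#3 (-1, 0, -1, -1): internal (-1.70711, 0.29289); octagon support 1.70711 vs apothem 1.2 → ∉ W
#4 (-2, -3, 2, 0): internal (0.12132, -4.12132); octagon support 4.12132 vs apothem 1.2 → ∉ W
#5 (3, 0, 1, 0): internal (3.00000, -1.00000); octagon support 3.00000 vs apothem 1.2 → ∉ W
#6 (-2, 3, 0, -1): internal (-4.82843, 1.41421); octagon support 4.82843 vs apothem 1.2 → ∉ W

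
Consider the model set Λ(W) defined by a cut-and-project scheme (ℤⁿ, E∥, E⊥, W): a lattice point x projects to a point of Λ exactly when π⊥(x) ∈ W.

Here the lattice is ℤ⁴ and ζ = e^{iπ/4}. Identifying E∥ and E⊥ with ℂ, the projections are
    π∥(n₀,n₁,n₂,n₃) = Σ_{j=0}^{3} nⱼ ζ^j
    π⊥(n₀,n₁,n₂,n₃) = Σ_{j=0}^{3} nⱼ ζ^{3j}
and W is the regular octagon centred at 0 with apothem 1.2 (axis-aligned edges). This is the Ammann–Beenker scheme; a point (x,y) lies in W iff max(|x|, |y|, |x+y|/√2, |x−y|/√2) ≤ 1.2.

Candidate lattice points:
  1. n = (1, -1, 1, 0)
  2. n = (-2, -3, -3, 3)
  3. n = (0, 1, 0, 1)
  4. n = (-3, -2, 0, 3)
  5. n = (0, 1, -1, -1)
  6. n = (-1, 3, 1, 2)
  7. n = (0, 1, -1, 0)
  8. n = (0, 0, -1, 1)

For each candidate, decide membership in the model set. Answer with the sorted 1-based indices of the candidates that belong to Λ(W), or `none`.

With ζ = e^{iπ/4} the internal vectors are ζ^0,ζ^3,ζ^6,ζ^9.
candidate 1: n = (1, -1, 1, 0) → π⊥ ≈ (+1.7071, -1.7071); max(|x|,|y|,|x±y|/√2) = 2.4142 > 1.2 ⇒ ∉ W
candidate 2: n = (-2, -3, -3, 3) → π⊥ ≈ (+2.2426, +3.0000); max(|x|,|y|,|x±y|/√2) = 3.7071 > 1.2 ⇒ ∉ W
candidate 3: n = (0, 1, 0, 1) → π⊥ ≈ (+0.0000, +1.4142); max(|x|,|y|,|x±y|/√2) = 1.4142 > 1.2 ⇒ ∉ W
candidate 4: n = (-3, -2, 0, 3) → π⊥ ≈ (+0.5355, +0.7071); max(|x|,|y|,|x±y|/√2) = 0.8787 ≤ 1.2 ⇒ ∈ W
candidate 5: n = (0, 1, -1, -1) → π⊥ ≈ (-1.4142, +1.0000); max(|x|,|y|,|x±y|/√2) = 1.7071 > 1.2 ⇒ ∉ W
candidate 6: n = (-1, 3, 1, 2) → π⊥ ≈ (-1.7071, +2.5355); max(|x|,|y|,|x±y|/√2) = 3.0000 > 1.2 ⇒ ∉ W
candidate 7: n = (0, 1, -1, 0) → π⊥ ≈ (-0.7071, +1.7071); max(|x|,|y|,|x±y|/√2) = 1.7071 > 1.2 ⇒ ∉ W
candidate 8: n = (0, 0, -1, 1) → π⊥ ≈ (+0.7071, +1.7071); max(|x|,|y|,|x±y|/√2) = 1.7071 > 1.2 ⇒ ∉ W

4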